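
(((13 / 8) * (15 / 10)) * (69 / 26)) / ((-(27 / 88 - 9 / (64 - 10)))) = -6831 / 148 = -46.16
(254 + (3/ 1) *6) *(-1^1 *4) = -1088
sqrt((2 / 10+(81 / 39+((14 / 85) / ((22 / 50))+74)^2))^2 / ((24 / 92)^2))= 144650284078 / 6818955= 21212.97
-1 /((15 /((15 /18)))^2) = -0.00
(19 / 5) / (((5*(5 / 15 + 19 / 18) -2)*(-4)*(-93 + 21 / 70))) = 19 / 9167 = 0.00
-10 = -10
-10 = -10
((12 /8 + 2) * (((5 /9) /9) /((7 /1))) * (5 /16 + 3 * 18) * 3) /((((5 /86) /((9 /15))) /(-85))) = -635239 /144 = -4411.38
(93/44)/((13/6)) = 279/286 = 0.98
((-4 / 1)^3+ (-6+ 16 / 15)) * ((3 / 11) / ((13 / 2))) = -188 / 65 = -2.89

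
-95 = -95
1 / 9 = 0.11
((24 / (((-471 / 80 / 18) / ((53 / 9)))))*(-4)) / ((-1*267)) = -271360 / 41919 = -6.47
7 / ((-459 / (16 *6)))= -1.46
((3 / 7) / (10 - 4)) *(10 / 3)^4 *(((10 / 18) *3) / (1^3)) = 25000 / 1701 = 14.70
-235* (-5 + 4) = 235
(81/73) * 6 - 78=-71.34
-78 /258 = -13 /43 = -0.30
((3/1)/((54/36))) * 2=4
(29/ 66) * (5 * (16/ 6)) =580/ 99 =5.86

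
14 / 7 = 2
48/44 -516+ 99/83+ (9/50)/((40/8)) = -117247533/228250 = -513.68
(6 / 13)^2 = 36 / 169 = 0.21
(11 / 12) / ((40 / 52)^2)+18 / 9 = 4259 / 1200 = 3.55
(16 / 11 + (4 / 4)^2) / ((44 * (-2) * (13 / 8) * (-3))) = 9 / 1573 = 0.01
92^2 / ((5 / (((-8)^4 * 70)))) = 485359616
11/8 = 1.38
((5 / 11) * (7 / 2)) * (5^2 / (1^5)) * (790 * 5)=1728125 / 11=157102.27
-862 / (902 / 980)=-422380 / 451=-936.54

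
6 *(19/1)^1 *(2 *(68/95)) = 163.20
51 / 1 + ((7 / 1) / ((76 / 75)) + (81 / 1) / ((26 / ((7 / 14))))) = 14688 / 247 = 59.47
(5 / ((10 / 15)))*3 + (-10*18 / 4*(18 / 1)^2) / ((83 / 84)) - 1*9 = -2447199 / 166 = -14742.16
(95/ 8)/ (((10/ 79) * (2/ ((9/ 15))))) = 4503/ 160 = 28.14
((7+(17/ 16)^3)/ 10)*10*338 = 5675865/ 2048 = 2771.42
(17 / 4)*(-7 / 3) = -119 / 12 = -9.92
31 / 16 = 1.94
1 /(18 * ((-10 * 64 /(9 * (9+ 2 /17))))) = -31 /4352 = -0.01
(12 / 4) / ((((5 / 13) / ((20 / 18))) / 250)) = 6500 / 3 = 2166.67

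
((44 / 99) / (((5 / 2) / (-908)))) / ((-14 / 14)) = 7264 / 45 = 161.42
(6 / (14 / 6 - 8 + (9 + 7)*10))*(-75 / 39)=-450 / 6019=-0.07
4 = 4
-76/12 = -19/3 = -6.33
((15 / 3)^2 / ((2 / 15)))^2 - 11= 140581 / 4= 35145.25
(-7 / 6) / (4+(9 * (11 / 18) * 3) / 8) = -56 / 291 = -0.19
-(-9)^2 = -81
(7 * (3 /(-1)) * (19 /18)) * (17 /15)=-2261 /90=-25.12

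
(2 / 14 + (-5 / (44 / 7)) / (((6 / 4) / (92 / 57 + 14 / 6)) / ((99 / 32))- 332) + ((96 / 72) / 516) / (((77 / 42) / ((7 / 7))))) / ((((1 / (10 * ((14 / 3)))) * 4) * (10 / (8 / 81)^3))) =76583427952 / 464570147258613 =0.00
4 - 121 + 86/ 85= -115.99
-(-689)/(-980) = -689/980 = -0.70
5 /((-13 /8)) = -40 /13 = -3.08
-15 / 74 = -0.20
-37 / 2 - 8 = -53 / 2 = -26.50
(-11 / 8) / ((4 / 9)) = -99 / 32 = -3.09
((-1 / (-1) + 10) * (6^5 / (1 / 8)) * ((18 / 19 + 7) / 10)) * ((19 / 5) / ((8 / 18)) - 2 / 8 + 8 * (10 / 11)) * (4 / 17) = 16090907904 / 8075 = 1992682.09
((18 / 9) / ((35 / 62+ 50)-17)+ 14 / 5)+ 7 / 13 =459637 / 135265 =3.40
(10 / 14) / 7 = 5 / 49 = 0.10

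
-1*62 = -62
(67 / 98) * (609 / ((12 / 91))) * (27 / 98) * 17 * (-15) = -173908215 / 784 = -221821.70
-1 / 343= -0.00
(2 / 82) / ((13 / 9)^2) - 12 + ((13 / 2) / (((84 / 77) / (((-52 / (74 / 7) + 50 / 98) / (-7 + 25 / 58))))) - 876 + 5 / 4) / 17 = -30858313050917 / 488195208774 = -63.21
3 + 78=81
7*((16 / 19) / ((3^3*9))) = 112 / 4617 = 0.02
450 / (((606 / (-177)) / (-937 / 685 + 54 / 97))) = 143101845 / 1342189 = 106.62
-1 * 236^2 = -55696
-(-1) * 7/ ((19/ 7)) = 49/ 19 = 2.58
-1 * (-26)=26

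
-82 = -82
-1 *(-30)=30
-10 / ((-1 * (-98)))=-0.10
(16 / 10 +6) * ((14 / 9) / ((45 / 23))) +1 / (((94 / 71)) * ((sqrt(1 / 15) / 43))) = 12236 / 2025 +3053 * sqrt(15) / 94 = 131.83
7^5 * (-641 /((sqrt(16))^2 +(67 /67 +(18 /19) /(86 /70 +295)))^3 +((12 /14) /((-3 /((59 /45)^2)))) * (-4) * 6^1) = 852128738869171116015152 /4349345117827806225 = 195921.16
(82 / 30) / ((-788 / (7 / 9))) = -287 / 106380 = -0.00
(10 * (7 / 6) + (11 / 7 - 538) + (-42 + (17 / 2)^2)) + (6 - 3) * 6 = -40027 / 84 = -476.51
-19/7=-2.71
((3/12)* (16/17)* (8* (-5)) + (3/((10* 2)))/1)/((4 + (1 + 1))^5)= -3149/2643840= -0.00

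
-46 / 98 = -23 / 49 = -0.47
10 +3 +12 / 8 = 29 / 2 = 14.50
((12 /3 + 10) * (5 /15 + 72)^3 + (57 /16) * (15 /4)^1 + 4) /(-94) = -9155638445 /162432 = -56365.98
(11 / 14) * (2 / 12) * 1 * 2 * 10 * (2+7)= 23.57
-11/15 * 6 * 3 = -66/5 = -13.20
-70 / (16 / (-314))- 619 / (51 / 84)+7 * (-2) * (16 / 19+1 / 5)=2194017 / 6460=339.63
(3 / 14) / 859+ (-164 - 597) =-9151783 / 12026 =-761.00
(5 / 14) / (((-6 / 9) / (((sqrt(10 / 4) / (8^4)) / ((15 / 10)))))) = -5 * sqrt(10) / 114688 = -0.00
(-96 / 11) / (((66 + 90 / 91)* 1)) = -182 / 1397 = -0.13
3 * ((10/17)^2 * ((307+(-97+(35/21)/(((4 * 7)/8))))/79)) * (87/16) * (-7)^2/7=141375/1343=105.27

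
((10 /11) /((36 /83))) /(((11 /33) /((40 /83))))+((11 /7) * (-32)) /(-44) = 964 /231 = 4.17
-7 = -7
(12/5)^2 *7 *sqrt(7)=1008 *sqrt(7)/25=106.68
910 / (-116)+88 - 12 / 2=4301 / 58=74.16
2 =2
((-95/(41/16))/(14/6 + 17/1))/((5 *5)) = -456/5945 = -0.08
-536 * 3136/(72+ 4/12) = -23238.19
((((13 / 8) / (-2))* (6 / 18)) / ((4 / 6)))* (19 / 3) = -247 / 96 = -2.57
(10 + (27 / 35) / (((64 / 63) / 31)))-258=-71827 / 320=-224.46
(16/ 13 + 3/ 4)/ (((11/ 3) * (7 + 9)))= 309/ 9152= 0.03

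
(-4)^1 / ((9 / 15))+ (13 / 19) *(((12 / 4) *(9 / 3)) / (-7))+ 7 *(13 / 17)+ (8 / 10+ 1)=-13343 / 33915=-0.39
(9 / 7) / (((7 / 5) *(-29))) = -45 / 1421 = -0.03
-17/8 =-2.12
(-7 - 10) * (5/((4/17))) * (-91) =32873.75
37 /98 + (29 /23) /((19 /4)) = 27537 /42826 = 0.64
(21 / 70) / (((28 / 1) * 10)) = 3 / 2800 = 0.00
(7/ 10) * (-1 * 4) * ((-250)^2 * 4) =-700000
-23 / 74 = -0.31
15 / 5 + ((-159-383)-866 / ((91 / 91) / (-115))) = 99051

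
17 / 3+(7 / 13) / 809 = 178810 / 31551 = 5.67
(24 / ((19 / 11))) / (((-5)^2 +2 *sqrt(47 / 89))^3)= 979160751800 / 1079024999476869-2616874832 *sqrt(4183) / 1079024999476869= 0.00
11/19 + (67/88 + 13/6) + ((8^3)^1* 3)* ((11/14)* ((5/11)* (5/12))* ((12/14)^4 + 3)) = 68505226337/84303912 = 812.60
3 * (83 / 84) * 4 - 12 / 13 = 995 / 91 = 10.93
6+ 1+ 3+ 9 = 19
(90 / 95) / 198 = 1 / 209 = 0.00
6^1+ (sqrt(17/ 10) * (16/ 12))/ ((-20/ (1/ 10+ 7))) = 6 - 71 * sqrt(170)/ 1500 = 5.38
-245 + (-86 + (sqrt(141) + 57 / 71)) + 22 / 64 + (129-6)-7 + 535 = sqrt(141) + 729645 / 2272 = 333.02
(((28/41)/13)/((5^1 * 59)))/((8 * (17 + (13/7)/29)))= 1421/1089324080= 0.00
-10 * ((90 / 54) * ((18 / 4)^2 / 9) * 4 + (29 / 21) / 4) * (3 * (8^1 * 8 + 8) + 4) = -708950 / 21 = -33759.52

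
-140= -140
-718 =-718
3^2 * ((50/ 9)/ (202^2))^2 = 625/ 3746174436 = 0.00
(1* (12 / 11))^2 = 144 / 121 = 1.19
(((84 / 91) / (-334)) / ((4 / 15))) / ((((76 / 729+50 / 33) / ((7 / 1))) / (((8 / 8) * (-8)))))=5051970 / 14096303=0.36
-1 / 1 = -1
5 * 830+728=4878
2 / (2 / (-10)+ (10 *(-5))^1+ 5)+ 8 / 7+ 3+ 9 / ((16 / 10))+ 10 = 124811 / 6328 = 19.72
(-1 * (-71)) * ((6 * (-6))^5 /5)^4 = 949092112257905118816558064336896 /625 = 1518547379612648190106493000000.00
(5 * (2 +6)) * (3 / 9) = 40 / 3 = 13.33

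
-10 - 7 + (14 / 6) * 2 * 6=11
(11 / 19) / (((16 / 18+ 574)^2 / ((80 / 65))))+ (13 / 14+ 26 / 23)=1095982939617 / 532286782846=2.06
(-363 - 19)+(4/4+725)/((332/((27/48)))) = -1011325/2656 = -380.77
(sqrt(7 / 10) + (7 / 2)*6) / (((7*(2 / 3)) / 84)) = 9*sqrt(70) / 5 + 378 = 393.06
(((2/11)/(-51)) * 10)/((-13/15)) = 0.04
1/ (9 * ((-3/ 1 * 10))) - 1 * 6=-1621/ 270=-6.00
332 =332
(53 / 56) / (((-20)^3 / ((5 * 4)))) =-53 / 22400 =-0.00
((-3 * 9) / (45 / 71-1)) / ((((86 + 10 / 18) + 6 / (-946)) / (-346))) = -1411795737 / 4789720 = -294.76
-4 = -4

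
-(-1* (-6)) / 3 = -2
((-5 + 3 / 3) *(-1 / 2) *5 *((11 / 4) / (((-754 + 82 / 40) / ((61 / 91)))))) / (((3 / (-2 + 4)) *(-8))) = 16775 / 8211294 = 0.00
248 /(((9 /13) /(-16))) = -51584 /9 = -5731.56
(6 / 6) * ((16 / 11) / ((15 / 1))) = 16 / 165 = 0.10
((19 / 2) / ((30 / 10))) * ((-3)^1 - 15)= -57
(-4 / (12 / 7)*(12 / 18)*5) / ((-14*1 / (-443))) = -246.11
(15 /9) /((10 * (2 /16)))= 4 /3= 1.33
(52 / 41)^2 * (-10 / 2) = -8.04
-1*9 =-9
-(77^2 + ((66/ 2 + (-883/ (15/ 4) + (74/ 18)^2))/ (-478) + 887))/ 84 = -659792297/ 8130780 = -81.15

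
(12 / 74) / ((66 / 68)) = 68 / 407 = 0.17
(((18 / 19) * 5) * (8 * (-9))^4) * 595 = 1439094988800 / 19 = 75741841515.79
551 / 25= 22.04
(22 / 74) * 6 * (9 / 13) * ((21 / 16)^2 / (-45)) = -14553 / 307840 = -0.05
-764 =-764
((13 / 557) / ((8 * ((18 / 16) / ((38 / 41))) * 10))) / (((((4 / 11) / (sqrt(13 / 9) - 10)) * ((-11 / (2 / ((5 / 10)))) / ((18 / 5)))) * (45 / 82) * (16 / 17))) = 4199 / 250650 - 4199 * sqrt(13) / 7519500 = 0.01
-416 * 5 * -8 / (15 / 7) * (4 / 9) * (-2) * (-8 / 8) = 6902.52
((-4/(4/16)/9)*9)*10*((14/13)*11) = -24640/13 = -1895.38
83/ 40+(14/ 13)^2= 21867/ 6760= 3.23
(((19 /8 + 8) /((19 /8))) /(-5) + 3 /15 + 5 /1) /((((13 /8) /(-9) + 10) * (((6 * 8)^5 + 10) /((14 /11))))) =0.00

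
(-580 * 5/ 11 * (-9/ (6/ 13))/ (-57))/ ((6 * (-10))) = 1885/ 1254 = 1.50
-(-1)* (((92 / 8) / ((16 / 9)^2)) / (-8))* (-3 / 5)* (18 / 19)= 50301 / 194560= 0.26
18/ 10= 9/ 5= 1.80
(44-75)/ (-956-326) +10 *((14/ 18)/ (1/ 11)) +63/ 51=86.82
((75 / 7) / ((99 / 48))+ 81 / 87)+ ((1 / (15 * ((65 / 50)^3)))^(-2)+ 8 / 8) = 97640860473 / 89320000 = 1093.16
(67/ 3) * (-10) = -670/ 3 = -223.33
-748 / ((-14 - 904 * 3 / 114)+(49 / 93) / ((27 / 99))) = 3965148 / 190081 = 20.86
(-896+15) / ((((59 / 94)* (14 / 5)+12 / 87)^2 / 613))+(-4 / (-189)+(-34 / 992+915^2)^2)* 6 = 5437919841240225623199257365 / 1292996132701056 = 4205673709077.90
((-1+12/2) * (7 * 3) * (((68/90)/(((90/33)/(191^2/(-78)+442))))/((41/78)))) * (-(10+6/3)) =2099636/123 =17070.21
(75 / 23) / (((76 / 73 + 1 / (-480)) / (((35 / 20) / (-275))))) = -26280 / 1315853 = -0.02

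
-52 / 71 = -0.73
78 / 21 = 26 / 7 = 3.71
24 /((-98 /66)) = -792 /49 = -16.16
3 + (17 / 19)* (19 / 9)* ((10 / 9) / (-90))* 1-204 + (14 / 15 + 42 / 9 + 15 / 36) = -195.01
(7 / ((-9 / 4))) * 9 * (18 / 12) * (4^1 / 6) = -28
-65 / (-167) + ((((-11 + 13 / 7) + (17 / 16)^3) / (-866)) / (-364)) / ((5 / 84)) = 104792442947 / 269529128960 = 0.39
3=3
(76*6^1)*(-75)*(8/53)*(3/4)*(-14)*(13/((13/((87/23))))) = 249933600/1219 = 205031.67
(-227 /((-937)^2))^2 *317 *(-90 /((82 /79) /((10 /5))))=-116139667230 /31604012163401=-0.00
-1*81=-81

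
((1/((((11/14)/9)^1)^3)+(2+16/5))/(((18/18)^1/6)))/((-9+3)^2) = 5018243/19965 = 251.35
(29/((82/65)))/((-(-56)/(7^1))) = 1885/656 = 2.87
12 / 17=0.71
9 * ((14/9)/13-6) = -688/13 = -52.92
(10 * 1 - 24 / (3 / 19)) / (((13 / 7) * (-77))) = 142 / 143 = 0.99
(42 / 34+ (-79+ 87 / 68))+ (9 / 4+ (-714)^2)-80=8663910 / 17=509641.76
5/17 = 0.29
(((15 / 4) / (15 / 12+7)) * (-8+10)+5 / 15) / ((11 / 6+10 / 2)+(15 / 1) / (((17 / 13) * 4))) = 2788 / 21769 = 0.13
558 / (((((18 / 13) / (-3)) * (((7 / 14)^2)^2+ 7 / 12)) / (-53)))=99216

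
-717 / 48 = -239 / 16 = -14.94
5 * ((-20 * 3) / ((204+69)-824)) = 300 / 551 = 0.54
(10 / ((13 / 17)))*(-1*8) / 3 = -1360 / 39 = -34.87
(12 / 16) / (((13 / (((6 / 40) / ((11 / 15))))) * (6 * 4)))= 9 / 18304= 0.00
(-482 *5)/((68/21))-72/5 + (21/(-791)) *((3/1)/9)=-14574119/19210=-758.67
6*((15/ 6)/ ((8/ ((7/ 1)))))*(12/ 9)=35/ 2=17.50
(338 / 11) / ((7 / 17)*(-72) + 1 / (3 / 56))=-8619 / 3080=-2.80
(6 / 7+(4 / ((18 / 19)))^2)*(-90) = -105940 / 63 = -1681.59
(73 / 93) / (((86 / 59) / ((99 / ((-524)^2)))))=142131 / 732019616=0.00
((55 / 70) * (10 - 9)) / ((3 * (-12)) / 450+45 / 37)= 10175 / 14714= 0.69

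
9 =9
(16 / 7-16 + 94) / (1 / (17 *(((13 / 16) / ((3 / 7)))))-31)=-124202 / 47909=-2.59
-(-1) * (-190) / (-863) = 190 / 863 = 0.22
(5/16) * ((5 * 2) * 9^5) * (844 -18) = 609680925/4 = 152420231.25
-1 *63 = -63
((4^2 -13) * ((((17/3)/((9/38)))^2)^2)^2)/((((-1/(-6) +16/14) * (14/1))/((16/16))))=30329143362034774548736/1725958278495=17572350235.77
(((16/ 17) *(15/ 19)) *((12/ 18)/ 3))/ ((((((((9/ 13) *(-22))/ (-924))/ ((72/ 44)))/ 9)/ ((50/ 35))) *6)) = 35.13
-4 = -4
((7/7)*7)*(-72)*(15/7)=-1080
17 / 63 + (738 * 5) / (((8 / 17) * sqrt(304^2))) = 1996667 / 76608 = 26.06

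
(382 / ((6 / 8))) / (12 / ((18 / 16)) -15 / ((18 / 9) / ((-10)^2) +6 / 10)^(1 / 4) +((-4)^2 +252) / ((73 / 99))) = 9885356696497500*2^(3 / 4)*31^(1 / 4)*sqrt(5) / 698464139185502107703 +246553133898762000*sqrt(62) / 698464139185502107703 +1229868576352716480*2^(1 / 4)*31^(3 / 4)*sqrt(5) / 698464139185502107703 +950908175990762181376 / 698464139185502107703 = 1.43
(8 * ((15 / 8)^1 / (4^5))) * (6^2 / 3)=45 / 256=0.18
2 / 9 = 0.22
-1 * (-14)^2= -196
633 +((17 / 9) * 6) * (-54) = 21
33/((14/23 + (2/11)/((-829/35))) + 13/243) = 1681881003/33358189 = 50.42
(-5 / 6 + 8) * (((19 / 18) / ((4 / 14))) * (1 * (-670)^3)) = -215007949625 / 27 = -7963257393.52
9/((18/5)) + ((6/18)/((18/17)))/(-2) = 253/108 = 2.34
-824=-824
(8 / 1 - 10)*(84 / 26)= -84 / 13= -6.46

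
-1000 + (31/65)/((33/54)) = -714442/715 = -999.22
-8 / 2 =-4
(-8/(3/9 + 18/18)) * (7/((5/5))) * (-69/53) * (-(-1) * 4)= 11592/53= 218.72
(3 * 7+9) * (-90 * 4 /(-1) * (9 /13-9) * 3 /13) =-20705.33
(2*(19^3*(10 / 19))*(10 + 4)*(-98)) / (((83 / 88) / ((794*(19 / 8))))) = -19805235236.63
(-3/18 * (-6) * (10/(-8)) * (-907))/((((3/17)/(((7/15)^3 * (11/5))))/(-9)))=-58175887/4500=-12927.97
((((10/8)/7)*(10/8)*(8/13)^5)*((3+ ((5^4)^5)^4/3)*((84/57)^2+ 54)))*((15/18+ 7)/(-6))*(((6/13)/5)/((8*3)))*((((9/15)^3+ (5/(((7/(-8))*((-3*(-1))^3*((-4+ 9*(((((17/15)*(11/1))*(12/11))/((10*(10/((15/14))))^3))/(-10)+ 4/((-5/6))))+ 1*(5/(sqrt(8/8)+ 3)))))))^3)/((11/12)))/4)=-826902850640368535274079259215209098743397379989699541670320006867675841596650040622498491678006784/91621583689965881418625141818839152887298585425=-9025197091533448718490176000000000000000000000000000.00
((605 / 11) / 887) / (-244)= -55 / 216428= -0.00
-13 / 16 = -0.81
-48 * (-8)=384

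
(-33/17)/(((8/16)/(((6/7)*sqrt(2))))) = -396*sqrt(2)/119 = -4.71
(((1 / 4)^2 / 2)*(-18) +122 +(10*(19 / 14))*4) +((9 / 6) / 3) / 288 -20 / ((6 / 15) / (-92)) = 19255723 / 4032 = 4775.72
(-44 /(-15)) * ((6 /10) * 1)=44 /25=1.76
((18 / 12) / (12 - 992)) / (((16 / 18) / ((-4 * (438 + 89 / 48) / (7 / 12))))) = 570051 / 109760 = 5.19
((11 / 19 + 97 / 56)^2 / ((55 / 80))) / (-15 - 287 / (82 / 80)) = -0.03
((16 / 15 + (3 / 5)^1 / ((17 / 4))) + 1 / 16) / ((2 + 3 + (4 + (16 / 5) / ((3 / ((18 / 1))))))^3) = 129575 / 2287428336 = 0.00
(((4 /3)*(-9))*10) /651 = -40 /217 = -0.18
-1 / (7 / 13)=-13 / 7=-1.86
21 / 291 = 7 / 97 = 0.07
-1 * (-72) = 72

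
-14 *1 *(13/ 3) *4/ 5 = -728/ 15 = -48.53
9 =9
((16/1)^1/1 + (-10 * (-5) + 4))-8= 62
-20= -20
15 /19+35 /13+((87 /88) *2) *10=126365 /5434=23.25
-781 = -781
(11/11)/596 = 1/596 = 0.00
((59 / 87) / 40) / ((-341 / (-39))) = 767 / 395560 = 0.00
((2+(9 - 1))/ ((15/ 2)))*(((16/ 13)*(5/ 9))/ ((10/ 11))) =352/ 351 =1.00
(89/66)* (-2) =-89/33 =-2.70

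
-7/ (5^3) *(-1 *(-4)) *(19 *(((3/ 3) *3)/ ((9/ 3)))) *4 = -2128/ 125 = -17.02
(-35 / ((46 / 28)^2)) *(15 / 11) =-102900 / 5819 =-17.68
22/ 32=11/ 16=0.69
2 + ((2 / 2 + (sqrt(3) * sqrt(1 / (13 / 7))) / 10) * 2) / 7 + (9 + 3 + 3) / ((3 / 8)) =sqrt(273) / 455 + 296 / 7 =42.32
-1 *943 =-943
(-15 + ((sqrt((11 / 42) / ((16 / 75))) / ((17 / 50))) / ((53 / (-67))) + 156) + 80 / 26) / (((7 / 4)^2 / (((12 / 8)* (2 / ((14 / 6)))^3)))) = 9709632 / 218491 -10854000* sqrt(154) / 106001749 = 43.17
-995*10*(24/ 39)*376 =-29929600/ 13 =-2302276.92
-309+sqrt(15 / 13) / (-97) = -309 - sqrt(195) / 1261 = -309.01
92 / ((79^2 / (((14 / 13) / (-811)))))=-1288 / 65798863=-0.00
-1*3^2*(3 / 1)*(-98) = 2646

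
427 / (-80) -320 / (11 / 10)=-260697 / 880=-296.25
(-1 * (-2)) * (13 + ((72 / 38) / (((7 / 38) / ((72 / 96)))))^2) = 7106 / 49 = 145.02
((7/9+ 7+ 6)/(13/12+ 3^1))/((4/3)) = 124/49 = 2.53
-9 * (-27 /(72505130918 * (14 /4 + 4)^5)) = 16 /113289267059375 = 0.00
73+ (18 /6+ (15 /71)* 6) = 5486 /71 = 77.27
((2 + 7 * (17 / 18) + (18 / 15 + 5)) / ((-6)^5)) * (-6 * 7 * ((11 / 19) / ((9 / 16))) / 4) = 102641 / 4986360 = 0.02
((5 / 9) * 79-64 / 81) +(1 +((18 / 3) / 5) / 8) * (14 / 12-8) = 35.24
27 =27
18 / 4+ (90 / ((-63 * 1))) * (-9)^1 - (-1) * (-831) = -11391 / 14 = -813.64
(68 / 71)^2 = 4624 / 5041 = 0.92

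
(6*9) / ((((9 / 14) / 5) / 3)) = 1260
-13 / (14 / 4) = -26 / 7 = -3.71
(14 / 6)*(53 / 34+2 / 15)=6041 / 1530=3.95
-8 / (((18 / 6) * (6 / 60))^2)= -800 / 9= -88.89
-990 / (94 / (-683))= 338085 / 47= 7193.30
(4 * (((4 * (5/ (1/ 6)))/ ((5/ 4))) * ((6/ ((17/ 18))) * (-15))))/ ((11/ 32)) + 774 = -19761822/ 187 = -105678.19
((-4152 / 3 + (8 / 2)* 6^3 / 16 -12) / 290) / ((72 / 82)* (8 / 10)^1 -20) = 0.24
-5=-5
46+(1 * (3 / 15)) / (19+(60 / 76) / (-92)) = 46.01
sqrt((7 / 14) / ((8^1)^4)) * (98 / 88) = 49 * sqrt(2) / 5632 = 0.01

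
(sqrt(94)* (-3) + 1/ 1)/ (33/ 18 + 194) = 6/ 1175- 18* sqrt(94)/ 1175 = -0.14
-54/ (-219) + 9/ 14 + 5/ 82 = 19912/ 20951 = 0.95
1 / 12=0.08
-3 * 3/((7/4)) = -36/7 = -5.14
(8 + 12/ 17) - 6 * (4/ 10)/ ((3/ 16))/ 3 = 1132/ 255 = 4.44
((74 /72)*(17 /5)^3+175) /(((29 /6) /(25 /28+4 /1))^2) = 18192435089 /82418000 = 220.73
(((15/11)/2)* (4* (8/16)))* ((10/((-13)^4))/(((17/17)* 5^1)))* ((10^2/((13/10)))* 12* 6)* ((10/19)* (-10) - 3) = -339120000/77600237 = -4.37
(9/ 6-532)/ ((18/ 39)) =-13793/ 12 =-1149.42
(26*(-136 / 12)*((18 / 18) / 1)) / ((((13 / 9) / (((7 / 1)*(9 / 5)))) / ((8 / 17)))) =-1209.60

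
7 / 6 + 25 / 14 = 62 / 21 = 2.95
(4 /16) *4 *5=5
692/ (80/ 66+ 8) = 5709/ 76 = 75.12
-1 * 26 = -26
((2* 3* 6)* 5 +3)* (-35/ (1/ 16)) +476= -102004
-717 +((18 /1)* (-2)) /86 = -30849 /43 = -717.42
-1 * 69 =-69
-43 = -43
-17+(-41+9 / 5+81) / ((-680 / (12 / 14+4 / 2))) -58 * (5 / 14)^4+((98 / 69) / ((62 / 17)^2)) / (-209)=-409989033388813 / 22626628027080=-18.12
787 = 787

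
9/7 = 1.29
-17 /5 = -3.40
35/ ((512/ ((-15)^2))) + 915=476355/ 512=930.38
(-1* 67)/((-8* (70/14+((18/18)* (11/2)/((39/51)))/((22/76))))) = 871/3104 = 0.28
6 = 6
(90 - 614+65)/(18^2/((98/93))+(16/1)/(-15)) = -337365/225206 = -1.50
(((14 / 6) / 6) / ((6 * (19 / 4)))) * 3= 7 / 171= 0.04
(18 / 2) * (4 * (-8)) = -288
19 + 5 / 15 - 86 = -66.67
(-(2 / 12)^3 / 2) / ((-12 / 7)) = 7 / 5184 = 0.00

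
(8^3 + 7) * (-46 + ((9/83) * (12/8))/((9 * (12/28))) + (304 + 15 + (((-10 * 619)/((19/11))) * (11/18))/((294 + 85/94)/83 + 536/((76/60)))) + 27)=4821467881512901/31500879942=153058.20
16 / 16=1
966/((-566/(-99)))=47817/283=168.96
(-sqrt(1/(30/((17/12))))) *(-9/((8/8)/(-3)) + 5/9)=-62 *sqrt(170)/135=-5.99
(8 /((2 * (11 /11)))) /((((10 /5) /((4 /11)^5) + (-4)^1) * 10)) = 1024 /795015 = 0.00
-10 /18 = -5 /9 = -0.56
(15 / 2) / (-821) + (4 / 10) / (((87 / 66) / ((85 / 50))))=603233 / 1190450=0.51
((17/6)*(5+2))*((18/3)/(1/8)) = 952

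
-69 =-69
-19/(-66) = 19/66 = 0.29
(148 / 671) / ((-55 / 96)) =-14208 / 36905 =-0.38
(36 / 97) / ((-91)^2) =36 / 803257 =0.00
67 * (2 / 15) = 134 / 15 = 8.93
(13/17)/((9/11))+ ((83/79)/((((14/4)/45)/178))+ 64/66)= 2239590145/930699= 2406.35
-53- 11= -64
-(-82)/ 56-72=-1975/ 28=-70.54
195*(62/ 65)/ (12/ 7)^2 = 1519/ 24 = 63.29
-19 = -19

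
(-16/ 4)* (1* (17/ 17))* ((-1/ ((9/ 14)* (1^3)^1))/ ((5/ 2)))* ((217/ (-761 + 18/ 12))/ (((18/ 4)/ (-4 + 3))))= 64/ 405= 0.16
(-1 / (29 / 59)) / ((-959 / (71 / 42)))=4189 / 1168062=0.00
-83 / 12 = -6.92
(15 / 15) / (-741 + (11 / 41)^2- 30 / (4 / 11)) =-3362 / 2768365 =-0.00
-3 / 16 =-0.19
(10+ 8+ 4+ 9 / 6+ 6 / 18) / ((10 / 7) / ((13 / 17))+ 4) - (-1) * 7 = 35441 / 3204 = 11.06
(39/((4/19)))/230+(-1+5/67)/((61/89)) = -2048093/3760040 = -0.54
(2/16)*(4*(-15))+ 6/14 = -7.07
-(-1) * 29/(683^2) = 29/466489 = 0.00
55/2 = 27.50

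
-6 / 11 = -0.55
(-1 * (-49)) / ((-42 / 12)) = -14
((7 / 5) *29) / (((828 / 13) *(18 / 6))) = 2639 / 12420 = 0.21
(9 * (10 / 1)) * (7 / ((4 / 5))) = 1575 / 2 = 787.50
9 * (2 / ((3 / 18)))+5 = 113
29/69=0.42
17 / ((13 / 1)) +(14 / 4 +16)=541 / 26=20.81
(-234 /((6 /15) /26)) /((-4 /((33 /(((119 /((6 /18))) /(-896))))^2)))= 7538319360 /289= 26084150.03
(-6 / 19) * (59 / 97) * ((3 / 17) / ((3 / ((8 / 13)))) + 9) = -706938 / 407303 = -1.74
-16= -16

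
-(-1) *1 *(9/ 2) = 9/ 2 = 4.50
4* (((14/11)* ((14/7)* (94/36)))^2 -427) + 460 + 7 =-10431185/9801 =-1064.30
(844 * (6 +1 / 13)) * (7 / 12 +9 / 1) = 1916935 / 39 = 49152.18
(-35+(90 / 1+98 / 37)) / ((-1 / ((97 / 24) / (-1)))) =68967 / 296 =233.00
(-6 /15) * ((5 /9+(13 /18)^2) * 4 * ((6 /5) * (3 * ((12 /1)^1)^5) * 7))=-270176256 /25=-10807050.24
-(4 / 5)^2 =-16 / 25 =-0.64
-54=-54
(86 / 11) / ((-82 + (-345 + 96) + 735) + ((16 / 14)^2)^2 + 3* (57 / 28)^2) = 3303776 / 176695233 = 0.02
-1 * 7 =-7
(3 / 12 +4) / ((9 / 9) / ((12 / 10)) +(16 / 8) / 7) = 357 / 94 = 3.80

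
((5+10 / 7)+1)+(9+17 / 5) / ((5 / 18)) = 9112 / 175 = 52.07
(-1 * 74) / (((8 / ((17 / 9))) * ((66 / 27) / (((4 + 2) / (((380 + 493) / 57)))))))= -11951 / 4268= -2.80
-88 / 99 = -8 / 9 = -0.89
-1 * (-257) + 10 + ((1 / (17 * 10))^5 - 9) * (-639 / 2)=892380124499361 / 283971400000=3142.50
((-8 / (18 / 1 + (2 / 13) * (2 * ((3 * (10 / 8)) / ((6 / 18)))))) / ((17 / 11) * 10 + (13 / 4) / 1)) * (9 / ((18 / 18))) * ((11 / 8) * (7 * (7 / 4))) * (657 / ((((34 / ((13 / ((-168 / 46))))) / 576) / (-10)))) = -519128129520 / 433721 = -1196917.21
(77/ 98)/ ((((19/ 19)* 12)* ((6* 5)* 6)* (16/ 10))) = 11/ 48384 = 0.00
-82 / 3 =-27.33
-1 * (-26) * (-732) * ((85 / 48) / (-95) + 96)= -1826717.24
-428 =-428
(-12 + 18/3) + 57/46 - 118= -5647/46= -122.76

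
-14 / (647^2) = -14 / 418609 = -0.00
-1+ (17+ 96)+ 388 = 500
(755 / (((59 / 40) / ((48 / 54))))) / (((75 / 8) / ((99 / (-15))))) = -320.31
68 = 68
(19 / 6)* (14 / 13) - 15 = -452 / 39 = -11.59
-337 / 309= -1.09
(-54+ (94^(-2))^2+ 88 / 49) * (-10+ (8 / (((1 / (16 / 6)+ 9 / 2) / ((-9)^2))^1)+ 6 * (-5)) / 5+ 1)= -150385834691007 / 248668543760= -604.76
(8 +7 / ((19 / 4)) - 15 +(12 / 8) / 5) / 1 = -993 / 190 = -5.23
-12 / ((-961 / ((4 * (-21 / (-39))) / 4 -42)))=-6468 / 12493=-0.52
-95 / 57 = -5 / 3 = -1.67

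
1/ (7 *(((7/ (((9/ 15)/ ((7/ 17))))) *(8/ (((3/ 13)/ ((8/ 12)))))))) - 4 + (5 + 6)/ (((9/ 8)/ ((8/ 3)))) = 22.08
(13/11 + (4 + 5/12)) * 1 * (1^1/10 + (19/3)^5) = 18298551187/320760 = 57047.48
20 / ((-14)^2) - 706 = -34589 / 49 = -705.90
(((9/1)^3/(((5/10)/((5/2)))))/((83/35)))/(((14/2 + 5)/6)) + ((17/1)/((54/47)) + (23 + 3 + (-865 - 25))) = -180803/2241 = -80.68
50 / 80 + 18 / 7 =179 / 56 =3.20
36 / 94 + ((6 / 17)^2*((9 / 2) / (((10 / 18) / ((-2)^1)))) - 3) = -314787 / 67915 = -4.64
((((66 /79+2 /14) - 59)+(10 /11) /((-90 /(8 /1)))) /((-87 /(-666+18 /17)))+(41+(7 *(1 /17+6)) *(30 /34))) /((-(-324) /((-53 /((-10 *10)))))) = -370503942737 /619426719450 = -0.60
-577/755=-0.76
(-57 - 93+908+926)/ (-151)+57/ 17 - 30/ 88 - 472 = -54230885/ 112948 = -480.14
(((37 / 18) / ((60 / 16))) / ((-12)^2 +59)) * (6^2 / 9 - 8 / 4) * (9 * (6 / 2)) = 0.15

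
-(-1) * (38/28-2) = -9/14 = -0.64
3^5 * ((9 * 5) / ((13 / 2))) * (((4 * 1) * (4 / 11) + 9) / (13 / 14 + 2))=35210700 / 5863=6005.58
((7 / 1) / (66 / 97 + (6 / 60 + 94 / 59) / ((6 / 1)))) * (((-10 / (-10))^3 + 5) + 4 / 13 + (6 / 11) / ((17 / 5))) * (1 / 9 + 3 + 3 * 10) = 3754318217440 / 2410650099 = 1557.39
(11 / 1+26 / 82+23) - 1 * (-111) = 5958 / 41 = 145.32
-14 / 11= -1.27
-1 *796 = -796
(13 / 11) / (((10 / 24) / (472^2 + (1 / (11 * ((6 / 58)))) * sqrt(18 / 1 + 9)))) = 4524 * sqrt(3) / 605 + 34754304 / 55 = 631909.39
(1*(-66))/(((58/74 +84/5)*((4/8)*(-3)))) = 8140/3253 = 2.50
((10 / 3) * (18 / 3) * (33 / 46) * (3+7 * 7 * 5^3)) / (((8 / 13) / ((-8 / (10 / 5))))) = -13144560 / 23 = -571502.61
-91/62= -1.47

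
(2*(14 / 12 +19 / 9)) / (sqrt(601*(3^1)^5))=59*sqrt(1803) / 146043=0.02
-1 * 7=-7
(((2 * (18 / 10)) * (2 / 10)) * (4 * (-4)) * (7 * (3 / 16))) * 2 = -756 / 25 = -30.24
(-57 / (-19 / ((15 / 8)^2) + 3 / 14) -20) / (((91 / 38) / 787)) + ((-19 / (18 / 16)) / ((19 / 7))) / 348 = -3452300385766 / 1164915297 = -2963.56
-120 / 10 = -12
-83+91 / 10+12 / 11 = -8009 / 110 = -72.81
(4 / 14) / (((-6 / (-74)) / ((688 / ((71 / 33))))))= 1126.82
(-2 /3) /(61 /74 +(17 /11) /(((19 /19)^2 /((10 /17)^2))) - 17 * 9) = 27676 /6295221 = 0.00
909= 909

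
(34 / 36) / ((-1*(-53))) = 17 / 954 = 0.02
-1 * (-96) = 96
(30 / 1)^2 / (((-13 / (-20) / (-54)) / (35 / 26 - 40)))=488430000 / 169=2890118.34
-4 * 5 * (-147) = 2940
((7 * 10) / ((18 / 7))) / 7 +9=116 / 9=12.89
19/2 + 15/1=49/2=24.50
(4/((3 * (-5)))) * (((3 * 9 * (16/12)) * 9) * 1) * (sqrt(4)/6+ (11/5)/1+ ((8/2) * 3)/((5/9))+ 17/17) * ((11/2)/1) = -298584/25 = -11943.36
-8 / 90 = -4 / 45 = -0.09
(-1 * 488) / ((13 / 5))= -2440 / 13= -187.69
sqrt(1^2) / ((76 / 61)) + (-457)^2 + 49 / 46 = 365071317 / 1748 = 208850.87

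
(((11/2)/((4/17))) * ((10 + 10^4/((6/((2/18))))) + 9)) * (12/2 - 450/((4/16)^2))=-1236086269/36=-34335729.69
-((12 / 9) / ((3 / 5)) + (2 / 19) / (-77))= -29242 / 13167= -2.22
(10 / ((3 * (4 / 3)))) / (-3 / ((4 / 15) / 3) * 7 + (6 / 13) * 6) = -130 / 12141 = -0.01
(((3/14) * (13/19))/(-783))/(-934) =13/64843884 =0.00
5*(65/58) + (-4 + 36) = 2181/58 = 37.60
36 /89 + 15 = 1371 /89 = 15.40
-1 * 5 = -5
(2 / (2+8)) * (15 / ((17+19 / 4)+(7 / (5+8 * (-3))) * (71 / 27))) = 6156 / 42643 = 0.14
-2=-2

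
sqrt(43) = 6.56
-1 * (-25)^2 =-625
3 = 3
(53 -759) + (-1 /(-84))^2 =-4981535 /7056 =-706.00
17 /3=5.67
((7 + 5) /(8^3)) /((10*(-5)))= -3 /6400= -0.00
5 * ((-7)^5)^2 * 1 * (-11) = -15536138695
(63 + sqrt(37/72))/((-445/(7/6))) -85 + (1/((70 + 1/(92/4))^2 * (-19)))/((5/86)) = -85.17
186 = 186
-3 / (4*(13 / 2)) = -3 / 26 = -0.12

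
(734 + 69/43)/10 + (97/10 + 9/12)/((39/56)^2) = 62202367/654030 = 95.11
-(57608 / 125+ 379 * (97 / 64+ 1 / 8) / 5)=-585.22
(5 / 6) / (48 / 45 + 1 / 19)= 475 / 638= 0.74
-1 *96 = -96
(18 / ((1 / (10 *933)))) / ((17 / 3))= 503820 / 17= 29636.47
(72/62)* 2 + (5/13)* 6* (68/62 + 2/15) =160/31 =5.16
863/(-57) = -863/57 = -15.14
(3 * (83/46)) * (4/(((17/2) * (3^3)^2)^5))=5312/2241242399425925679813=0.00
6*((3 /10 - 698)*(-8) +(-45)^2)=228198 /5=45639.60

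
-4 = -4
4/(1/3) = 12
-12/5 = -2.40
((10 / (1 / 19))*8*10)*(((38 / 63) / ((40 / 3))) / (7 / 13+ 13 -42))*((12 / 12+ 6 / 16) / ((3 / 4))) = -103246 / 2331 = -44.29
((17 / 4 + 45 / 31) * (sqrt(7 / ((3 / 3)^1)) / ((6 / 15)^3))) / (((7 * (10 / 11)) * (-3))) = -12.35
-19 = -19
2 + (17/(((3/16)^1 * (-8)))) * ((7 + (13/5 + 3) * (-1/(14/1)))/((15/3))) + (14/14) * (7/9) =-2741/225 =-12.18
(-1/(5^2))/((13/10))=-2/65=-0.03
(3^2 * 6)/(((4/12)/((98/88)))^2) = 583443/968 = 602.73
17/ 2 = 8.50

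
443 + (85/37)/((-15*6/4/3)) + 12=50471/111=454.69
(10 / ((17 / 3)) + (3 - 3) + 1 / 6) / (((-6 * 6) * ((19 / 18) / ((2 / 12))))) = -197 / 23256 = -0.01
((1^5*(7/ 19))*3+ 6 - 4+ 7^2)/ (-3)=-330/ 19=-17.37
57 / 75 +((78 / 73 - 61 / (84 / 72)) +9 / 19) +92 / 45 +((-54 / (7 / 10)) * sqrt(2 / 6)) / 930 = -104724146 / 2184525 - 6 * sqrt(3) / 217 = -47.99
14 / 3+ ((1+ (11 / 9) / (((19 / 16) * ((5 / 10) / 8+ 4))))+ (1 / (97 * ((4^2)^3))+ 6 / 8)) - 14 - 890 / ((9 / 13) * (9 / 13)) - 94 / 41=-3041612907394757 / 1629549342720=-1866.54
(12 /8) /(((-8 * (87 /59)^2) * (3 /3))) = -3481 /40368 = -0.09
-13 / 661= -0.02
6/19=0.32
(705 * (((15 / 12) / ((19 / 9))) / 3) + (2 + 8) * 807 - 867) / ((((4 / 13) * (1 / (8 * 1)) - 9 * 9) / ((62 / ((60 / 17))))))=-1274292851 / 799900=-1593.07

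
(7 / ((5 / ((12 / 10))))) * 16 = 672 / 25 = 26.88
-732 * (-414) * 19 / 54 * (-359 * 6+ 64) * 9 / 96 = -83569695 / 4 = -20892423.75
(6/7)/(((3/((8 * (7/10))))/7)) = 56/5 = 11.20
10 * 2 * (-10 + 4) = -120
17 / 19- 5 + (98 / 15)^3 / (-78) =-19208074 / 2500875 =-7.68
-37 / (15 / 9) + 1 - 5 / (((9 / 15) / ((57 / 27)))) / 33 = -96821 / 4455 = -21.73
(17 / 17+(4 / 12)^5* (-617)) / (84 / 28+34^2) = -374 / 281637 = -0.00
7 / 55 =0.13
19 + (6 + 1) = 26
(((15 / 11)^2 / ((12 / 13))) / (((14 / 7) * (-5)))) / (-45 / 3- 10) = 39 / 4840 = 0.01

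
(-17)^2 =289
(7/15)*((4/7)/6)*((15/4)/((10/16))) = 4/15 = 0.27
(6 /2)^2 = 9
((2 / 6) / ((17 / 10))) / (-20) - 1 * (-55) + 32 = 8873 / 102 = 86.99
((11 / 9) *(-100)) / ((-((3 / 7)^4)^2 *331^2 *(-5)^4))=253651244 / 161736687225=0.00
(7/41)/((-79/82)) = -0.18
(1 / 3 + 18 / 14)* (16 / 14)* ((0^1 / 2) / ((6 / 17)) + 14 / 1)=544 / 21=25.90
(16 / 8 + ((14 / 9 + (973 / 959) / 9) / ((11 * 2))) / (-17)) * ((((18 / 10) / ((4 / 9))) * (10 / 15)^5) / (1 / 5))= 19684 / 3699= 5.32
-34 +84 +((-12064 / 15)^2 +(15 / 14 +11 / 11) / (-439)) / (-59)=-890410015991 / 81588150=-10913.47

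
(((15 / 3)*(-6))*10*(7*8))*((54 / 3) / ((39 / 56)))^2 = -1896652800 / 169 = -11222797.63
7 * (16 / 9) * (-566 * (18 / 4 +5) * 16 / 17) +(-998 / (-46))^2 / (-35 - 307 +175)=-851274494465 / 13516479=-62980.49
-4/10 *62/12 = -31/15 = -2.07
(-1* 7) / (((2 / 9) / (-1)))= 63 / 2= 31.50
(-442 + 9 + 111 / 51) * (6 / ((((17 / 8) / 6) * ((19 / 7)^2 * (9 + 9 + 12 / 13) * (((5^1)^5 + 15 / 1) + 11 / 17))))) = -5742016 / 344463673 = -0.02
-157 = -157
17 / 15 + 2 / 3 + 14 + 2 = 89 / 5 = 17.80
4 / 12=1 / 3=0.33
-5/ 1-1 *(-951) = 946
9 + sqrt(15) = 12.87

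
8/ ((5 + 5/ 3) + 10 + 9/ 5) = 120/ 277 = 0.43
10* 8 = 80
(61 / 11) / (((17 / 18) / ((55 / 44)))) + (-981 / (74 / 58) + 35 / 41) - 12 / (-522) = -37547062261 / 49360146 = -760.68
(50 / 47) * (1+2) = 150 / 47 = 3.19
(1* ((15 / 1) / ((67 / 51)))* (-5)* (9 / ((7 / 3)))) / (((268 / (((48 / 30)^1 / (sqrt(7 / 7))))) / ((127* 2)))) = -10492740 / 31423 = -333.92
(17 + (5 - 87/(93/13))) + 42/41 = 13807/1271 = 10.86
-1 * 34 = -34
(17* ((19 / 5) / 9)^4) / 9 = 2215457 / 36905625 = 0.06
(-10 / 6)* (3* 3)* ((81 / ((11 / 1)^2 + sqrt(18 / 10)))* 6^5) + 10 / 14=-10002809105 / 128093 + 7085880* sqrt(5) / 18299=-77224.34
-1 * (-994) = 994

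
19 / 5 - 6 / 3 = 9 / 5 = 1.80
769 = 769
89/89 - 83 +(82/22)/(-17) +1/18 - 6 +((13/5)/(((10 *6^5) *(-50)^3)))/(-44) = -3204997199999779/36352800000000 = -88.16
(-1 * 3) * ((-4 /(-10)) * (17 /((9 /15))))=-34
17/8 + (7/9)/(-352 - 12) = 1987/936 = 2.12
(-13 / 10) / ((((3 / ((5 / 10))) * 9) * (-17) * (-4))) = -13 / 36720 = -0.00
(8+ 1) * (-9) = -81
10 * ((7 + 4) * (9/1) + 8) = 1070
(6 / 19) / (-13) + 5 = 1229 / 247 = 4.98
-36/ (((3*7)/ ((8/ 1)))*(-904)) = 12/ 791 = 0.02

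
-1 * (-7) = 7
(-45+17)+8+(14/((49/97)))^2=748.08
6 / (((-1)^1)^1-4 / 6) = -18 / 5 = -3.60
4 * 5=20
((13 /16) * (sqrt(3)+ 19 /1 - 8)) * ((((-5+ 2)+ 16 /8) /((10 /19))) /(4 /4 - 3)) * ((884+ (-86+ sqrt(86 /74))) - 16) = 247 * (sqrt(1591)+ 28934) * (sqrt(3)+ 11) /11840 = 7695.74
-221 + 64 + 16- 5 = -146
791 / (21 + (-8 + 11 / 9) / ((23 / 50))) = 126.24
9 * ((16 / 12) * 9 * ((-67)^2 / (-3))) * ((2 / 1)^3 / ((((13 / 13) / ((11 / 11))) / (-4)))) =5171328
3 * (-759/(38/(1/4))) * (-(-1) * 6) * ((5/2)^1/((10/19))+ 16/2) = -348381/304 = -1145.99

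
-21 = -21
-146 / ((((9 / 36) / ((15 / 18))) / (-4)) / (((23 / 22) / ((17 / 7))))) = 470120 / 561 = 838.00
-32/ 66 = -16/ 33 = -0.48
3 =3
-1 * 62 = -62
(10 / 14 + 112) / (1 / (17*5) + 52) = 67065 / 30947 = 2.17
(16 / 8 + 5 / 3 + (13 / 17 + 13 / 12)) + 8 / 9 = 3919 / 612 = 6.40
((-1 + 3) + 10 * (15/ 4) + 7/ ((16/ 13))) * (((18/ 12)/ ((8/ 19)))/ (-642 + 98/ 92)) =-947853/ 3773824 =-0.25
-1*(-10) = 10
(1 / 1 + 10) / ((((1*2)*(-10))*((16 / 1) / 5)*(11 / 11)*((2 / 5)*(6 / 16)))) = -55 / 48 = -1.15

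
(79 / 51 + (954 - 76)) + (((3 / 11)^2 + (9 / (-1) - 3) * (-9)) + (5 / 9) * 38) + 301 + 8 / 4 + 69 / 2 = 49845679 / 37026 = 1346.23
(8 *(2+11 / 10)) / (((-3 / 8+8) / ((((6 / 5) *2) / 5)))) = 11904 / 7625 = 1.56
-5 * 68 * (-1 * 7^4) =816340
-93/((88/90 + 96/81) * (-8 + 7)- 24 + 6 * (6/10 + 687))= -12555/553424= -0.02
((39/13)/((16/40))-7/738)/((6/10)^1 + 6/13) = 179660/25461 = 7.06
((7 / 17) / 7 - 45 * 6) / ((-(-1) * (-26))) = 353 / 34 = 10.38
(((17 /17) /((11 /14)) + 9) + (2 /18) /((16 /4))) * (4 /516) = 4079 /51084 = 0.08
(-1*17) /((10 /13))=-221 /10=-22.10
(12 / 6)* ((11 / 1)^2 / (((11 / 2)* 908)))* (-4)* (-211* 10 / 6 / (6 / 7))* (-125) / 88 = -112.96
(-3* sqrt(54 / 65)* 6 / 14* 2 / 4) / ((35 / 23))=-621* sqrt(390) / 31850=-0.39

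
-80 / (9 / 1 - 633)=5 / 39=0.13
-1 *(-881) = 881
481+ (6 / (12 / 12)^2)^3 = 697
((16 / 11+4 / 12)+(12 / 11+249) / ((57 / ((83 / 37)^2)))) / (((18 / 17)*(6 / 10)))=870667240 / 23175801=37.57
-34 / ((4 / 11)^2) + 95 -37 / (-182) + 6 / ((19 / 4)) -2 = -2249893 / 13832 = -162.66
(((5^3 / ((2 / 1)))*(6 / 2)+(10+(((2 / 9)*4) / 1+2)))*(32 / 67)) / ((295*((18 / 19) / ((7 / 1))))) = 3837848 / 1600965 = 2.40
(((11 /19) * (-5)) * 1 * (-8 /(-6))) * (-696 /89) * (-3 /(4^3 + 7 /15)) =-2296800 /1635197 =-1.40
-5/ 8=-0.62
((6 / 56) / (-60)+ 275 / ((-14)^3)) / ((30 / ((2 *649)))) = -605517 / 137200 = -4.41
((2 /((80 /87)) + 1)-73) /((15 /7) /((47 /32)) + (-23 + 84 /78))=3981887 /1167000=3.41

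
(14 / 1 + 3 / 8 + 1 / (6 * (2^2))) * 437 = 75601 / 12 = 6300.08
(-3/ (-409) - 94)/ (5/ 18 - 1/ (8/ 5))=2767896/ 10225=270.70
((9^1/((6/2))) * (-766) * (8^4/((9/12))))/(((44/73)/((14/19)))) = -3206561792/209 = -15342400.92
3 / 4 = 0.75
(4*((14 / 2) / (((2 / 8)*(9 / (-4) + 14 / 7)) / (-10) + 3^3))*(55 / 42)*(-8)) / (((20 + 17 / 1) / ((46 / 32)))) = -202400 / 479631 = -0.42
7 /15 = 0.47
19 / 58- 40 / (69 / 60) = -45963 / 1334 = -34.46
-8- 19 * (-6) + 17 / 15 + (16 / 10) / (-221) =355123 / 3315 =107.13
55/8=6.88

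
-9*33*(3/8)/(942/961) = -285417/2512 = -113.62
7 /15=0.47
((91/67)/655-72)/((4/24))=-18957774/43885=-431.99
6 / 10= 3 / 5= 0.60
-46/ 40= -23/ 20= -1.15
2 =2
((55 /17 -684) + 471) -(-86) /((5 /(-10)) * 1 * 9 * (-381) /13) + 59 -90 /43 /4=-755167475 /5013198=-150.64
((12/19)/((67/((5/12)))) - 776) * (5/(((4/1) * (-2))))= 4939215/10184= 485.00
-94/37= -2.54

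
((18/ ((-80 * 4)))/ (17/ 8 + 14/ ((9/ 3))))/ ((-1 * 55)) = 27/ 179300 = 0.00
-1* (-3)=3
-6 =-6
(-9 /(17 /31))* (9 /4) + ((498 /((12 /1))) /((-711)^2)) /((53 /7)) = -67276231489 /1821897684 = -36.93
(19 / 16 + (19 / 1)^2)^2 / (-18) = -33582025 / 4608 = -7287.77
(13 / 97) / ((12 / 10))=65 / 582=0.11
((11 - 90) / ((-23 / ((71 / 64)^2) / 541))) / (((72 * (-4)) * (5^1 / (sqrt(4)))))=-215447299 / 67829760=-3.18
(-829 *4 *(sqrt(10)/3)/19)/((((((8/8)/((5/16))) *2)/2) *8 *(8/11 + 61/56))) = -319165 *sqrt(10)/255132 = -3.96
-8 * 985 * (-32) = 252160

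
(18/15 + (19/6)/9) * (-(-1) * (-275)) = -23045/54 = -426.76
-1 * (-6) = 6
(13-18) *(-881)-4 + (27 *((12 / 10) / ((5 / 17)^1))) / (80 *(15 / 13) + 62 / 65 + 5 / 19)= 847441251 / 192505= 4402.18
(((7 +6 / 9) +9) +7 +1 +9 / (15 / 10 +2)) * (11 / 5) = 6292 / 105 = 59.92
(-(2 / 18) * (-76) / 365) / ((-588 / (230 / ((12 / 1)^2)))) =-437 / 6953688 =-0.00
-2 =-2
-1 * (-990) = 990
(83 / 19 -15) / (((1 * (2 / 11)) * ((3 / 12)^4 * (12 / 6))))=-142208 / 19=-7484.63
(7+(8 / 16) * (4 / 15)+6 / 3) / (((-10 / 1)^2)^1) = 137 / 1500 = 0.09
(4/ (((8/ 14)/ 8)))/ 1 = 56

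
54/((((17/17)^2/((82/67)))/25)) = 110700/67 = 1652.24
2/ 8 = 1/ 4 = 0.25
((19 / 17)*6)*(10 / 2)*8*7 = 1877.65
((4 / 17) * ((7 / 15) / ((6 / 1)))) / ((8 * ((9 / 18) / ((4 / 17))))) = 14 / 13005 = 0.00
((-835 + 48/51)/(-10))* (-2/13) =-14179/1105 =-12.83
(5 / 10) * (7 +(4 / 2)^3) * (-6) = -45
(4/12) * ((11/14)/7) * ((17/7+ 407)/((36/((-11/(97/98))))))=-173393/36666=-4.73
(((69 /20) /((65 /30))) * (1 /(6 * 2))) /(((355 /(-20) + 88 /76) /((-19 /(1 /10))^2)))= -288.70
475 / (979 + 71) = 19 / 42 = 0.45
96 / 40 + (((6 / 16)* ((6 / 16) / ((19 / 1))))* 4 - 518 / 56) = -10367 / 1520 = -6.82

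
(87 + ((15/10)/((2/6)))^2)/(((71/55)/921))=21730995/284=76517.59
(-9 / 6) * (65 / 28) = -195 / 56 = -3.48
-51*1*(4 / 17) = -12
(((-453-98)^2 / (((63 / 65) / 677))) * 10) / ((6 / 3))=66799810025 / 63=1060314444.84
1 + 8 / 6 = 7 / 3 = 2.33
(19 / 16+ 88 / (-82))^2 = 5625 / 430336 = 0.01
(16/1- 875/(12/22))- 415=-12019/6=-2003.17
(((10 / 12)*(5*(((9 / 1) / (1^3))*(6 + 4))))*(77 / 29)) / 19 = 28875 / 551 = 52.40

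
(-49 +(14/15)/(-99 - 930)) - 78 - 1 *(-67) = -132302/2205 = -60.00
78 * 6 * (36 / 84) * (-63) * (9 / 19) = -113724 / 19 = -5985.47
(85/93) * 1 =85/93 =0.91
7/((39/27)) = 63/13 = 4.85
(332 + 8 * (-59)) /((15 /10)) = -280 /3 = -93.33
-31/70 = -0.44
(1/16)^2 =1/256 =0.00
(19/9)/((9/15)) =95/27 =3.52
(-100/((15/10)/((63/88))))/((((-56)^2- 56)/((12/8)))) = -45/1936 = -0.02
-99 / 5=-19.80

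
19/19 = 1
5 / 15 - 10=-29 / 3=-9.67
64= 64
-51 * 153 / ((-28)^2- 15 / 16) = -7344 / 737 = -9.96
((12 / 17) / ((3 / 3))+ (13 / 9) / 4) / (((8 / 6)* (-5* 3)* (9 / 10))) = -653 / 11016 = -0.06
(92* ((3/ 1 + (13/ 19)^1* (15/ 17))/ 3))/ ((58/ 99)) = 1766952/ 9367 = 188.64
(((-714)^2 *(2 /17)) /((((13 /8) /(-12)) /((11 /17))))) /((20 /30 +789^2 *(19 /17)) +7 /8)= -0.41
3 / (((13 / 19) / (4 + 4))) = 456 / 13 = 35.08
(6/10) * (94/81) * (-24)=-752/45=-16.71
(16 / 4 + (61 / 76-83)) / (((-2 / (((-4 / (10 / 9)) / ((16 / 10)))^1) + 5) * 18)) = -5943 / 8056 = -0.74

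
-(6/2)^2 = -9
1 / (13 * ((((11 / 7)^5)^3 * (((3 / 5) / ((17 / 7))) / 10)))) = 576489611921650 / 162912678607210389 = 0.00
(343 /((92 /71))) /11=24353 /1012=24.06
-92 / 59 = -1.56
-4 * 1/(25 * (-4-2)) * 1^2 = 2/75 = 0.03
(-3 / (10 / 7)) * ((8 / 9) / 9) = -28 / 135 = -0.21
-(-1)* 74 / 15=74 / 15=4.93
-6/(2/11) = -33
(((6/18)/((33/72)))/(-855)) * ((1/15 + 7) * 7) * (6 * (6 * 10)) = -47488/3135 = -15.15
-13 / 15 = -0.87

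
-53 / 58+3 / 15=-207 / 290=-0.71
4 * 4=16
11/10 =1.10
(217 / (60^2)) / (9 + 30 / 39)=2821 / 457200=0.01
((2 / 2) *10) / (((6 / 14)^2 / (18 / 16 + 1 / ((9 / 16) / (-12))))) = -118825 / 108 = -1100.23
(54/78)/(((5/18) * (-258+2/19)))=-0.01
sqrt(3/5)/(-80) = -sqrt(15)/400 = -0.01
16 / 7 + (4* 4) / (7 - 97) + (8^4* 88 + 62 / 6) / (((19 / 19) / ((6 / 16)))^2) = 1021941871 / 20160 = 50691.56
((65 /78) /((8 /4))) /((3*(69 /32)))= 40 /621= 0.06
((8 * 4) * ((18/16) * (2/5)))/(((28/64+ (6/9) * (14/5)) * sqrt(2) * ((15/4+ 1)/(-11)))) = -76032 * sqrt(2)/10507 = -10.23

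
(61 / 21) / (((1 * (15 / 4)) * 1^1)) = 244 / 315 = 0.77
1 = 1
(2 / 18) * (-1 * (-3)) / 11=1 / 33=0.03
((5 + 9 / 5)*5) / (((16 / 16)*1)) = 34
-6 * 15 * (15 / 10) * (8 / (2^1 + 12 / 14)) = -378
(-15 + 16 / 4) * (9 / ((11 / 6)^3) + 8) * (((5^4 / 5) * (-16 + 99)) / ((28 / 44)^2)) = -2666163.27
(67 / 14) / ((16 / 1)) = 67 / 224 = 0.30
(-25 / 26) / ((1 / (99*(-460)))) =569250 / 13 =43788.46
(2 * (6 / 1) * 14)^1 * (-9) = -1512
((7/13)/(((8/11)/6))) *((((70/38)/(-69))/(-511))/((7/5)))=275/1658852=0.00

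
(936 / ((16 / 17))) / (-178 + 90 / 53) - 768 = -14457801 / 18688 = -773.64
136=136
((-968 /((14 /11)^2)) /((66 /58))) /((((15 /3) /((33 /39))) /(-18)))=5095068 /3185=1599.71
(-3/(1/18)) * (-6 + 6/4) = 243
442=442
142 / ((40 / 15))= 213 / 4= 53.25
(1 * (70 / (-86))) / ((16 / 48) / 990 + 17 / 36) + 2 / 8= -101557 / 68972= -1.47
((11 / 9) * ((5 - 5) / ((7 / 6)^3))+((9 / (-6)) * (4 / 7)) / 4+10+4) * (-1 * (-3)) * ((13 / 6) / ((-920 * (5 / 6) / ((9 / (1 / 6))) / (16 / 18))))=-22581 / 4025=-5.61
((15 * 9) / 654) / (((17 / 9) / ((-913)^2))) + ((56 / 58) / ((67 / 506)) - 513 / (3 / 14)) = 638761841591 / 7200758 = 88707.58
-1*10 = -10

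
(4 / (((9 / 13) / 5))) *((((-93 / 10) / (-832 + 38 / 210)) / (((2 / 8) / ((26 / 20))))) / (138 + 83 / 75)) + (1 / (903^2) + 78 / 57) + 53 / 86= 56378771135817491 / 28234913699134926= 2.00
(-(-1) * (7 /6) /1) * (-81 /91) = -27 /26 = -1.04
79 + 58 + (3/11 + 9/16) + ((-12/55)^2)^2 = 137.84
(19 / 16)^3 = 6859 / 4096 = 1.67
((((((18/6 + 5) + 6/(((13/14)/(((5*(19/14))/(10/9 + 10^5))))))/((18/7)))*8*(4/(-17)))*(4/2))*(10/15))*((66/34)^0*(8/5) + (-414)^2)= -3593827525835008/2685179835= -1338393.61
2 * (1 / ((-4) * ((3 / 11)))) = -11 / 6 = -1.83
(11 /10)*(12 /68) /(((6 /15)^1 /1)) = 33 /68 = 0.49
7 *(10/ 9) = 70/ 9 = 7.78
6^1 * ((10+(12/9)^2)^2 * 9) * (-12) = -89888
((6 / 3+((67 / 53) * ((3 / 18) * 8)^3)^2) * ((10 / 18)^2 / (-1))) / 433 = -562061650 / 71821121553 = -0.01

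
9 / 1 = 9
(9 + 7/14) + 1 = 21/2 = 10.50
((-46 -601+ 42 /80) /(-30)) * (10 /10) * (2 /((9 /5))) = 25859 /1080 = 23.94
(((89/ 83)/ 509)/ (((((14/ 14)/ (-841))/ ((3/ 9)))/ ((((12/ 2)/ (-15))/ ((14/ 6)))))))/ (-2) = -74849/ 1478645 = -0.05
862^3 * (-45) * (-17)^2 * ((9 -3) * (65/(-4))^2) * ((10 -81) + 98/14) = 844637013381096000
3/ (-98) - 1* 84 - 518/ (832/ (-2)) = -843749/ 10192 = -82.79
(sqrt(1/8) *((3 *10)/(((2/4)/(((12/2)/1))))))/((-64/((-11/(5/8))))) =99 *sqrt(2)/4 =35.00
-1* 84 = -84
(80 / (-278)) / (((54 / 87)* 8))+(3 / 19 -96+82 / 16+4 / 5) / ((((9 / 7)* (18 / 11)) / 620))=-2519309759 / 95076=-26497.85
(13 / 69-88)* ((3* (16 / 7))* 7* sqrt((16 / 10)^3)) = -1551104* sqrt(10) / 575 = -8530.47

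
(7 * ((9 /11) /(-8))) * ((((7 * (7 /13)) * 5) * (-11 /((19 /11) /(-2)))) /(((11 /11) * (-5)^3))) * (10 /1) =33957 /2470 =13.75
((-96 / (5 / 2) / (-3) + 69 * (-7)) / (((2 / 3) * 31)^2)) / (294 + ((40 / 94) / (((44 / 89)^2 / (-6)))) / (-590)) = -788838083 / 210678199295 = -0.00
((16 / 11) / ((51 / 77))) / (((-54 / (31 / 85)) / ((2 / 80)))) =-217 / 585225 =-0.00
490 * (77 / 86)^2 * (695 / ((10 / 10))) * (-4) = -2019120950 / 1849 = -1092007.00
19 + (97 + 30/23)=2698/23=117.30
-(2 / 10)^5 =-1 / 3125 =-0.00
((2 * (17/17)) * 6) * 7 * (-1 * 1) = -84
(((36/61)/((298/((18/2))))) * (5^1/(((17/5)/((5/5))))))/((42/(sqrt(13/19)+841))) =675 * sqrt(247)/20550229+567675/1081591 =0.53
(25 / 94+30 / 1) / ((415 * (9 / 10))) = 2845 / 35109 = 0.08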